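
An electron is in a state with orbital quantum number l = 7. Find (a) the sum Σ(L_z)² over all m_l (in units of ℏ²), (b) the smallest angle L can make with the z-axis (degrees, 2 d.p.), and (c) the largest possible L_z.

Σ m_l² = 280, so Σ(L_z)² = 280 ℏ².
cos θ_min = 7/√56, so θ_min ≈ 20.70°.
L_z,max = lℏ = 7ℏ.

Σ(L_z)² = 280 ℏ²; θ_min ≈ 20.70°; L_z,max = 7ℏ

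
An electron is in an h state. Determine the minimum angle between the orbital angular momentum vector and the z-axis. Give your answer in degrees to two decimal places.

θ_min ≈ 24.09°

For an h orbital, l = 5.
|L| = √(l(l+1)) ℏ = √30 ℏ.
The smallest angle corresponds to the largest L_z, i.e. m_l = l = 5, giving L_z = 5ℏ.
cos θ_min = 5/√30, so θ_min ≈ 24.09°.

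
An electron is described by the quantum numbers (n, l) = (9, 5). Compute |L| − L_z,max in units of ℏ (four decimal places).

|L| = √30 ℏ ≈ 5.4772ℏ, while L_z,max = lℏ = 5ℏ.
The difference is (√30 − 5)ℏ ≈ 0.4772ℏ.

|L| − L_z,max ≈ 0.4772ℏ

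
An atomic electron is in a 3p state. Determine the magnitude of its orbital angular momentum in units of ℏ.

The 3p subshell has l = 1.
|L| = ℏ√(l(l+1)) = ℏ√(1·2) = √2 ℏ

|L| = √2 ℏ ≈ 1.414ℏ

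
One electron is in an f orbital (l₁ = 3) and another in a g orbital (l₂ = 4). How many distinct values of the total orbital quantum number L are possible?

The total orbital quantum number L ranges from |l₁ − l₂| to l₁ + l₂ in integer steps.
So L can be 1, 2, 3, 4, 5, 6, 7.
That is 7 values.

7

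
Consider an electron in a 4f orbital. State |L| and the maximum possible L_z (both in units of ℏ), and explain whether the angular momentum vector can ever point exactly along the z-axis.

No: L_z,max = 3ℏ < |L| = 2√3 ℏ ≈ 3.464ℏ

The 4f subshell has l = 3.
|L| = 2√3 ℏ ≈ 3.4641ℏ, while L_z,max = lℏ = 3ℏ.
Since |L| > L_z,max, the vector can never point exactly along z; the closest it comes is θ_min = arccos(3/√12) ≈ 30.0°.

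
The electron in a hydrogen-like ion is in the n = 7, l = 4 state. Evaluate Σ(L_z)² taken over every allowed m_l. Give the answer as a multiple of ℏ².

The allowed m_l values are -4, -3, -2, -1, 0, 1, 2, 3, 4.
Σ m_l² = 2·(1 + 4 + 9 + 16) = 60.

Σ(L_z)² = 60 ℏ²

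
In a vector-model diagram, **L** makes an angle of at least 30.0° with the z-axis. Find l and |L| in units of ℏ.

At minimum angle, m_l = l, so cos θ = l/√(l(l+1)); cos²θ = l/(l+1) = 0.7500.
Solving: l = 3.
Then |L| = ℏ√(3·4) = 2√3 ℏ.

l = 3, |L| = 2√3 ℏ ≈ 3.464ℏ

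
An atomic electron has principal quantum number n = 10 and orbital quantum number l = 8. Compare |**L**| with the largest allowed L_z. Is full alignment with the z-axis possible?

|L| = 6√2 ℏ ≈ 8.4853ℏ, while L_z,max = lℏ = 8ℏ.
Since |L| > L_z,max, the vector can never point exactly along z; the closest it comes is θ_min = arccos(8/√72) ≈ 19.5°.

No: L_z,max = 8ℏ < |L| = 6√2 ℏ ≈ 8.485ℏ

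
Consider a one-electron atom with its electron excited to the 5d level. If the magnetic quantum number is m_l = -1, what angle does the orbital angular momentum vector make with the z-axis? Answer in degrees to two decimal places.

θ ≈ 114.09°

The 5d level has l = 2.
|L| = √(l(l+1)) ℏ = √6 ℏ.
L_z = m_l ℏ = −1ℏ.
cos θ = L_z/|L| = -1/√6, so θ ≈ 114.09°.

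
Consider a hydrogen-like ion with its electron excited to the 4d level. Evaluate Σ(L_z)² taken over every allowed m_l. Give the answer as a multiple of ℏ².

The 4d level has l = 2.
m_l runs from −2 to 2, i.e. {-2, -1, 0, 1, 2}.
Σ m_l² = 2·(1 + 4) = 10.

Σ(L_z)² = 10 ℏ²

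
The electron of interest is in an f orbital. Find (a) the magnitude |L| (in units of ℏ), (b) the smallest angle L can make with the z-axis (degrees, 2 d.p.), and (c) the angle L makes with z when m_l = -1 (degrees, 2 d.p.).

An f state has l = 3.
|L| = ℏ√(3·4) = 2√3 ℏ ≈ 3.464ℏ.
cos θ_min = 3/√12, so θ_min ≈ 30.00°.
For m_l = -1: cos θ = -1/√12, θ ≈ 106.78°.

|L| = 2√3 ℏ ≈ 3.464ℏ; θ_min ≈ 30.00°; θ(m_l=-1) ≈ 106.78°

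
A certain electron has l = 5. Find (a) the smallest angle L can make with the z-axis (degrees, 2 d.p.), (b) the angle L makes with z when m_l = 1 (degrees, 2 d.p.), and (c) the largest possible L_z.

θ_min ≈ 24.09°; θ(m_l=1) ≈ 79.48°; L_z,max = 5ℏ

cos θ_min = 5/√30, so θ_min ≈ 24.09°.
For m_l = 1: cos θ = 1/√30, θ ≈ 79.48°.
L_z,max = lℏ = 5ℏ.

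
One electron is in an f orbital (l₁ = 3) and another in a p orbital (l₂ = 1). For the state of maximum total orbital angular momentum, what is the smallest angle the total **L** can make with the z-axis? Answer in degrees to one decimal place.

θ_min ≈ 26.6°

The total orbital quantum number L ranges from |l₁ − l₂| to l₁ + l₂ in integer steps.
So L can be 2, 3, 4.
The maximum is L = 4, with |L_tot| = ℏ√(4·5) = 2√5 ℏ.
The minimum angle with z is arccos(4/√20) ≈ 26.6°.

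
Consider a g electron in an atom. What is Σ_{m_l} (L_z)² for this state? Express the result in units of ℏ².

Σ(L_z)² = 60 ℏ²

A g state has l = 4.
m_l runs from −4 to 4, i.e. {-4, -3, -2, -1, 0, 1, 2, 3, 4}.
Σ m_l² = l(l+1)(2l+1)/3 = 4·5·9/3 = 60.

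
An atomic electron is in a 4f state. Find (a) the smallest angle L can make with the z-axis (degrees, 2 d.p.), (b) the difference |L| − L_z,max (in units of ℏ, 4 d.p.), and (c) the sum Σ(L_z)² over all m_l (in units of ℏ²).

θ_min ≈ 30.00°; |L|−L_z,max ≈ 0.4641ℏ; Σ(L_z)² = 28 ℏ²

The 4f subshell has l = 3.
cos θ_min = 3/√12, so θ_min ≈ 30.00°.
|L| − L_z,max = (2√3 − 3)ℏ ≈ 0.4641ℏ.
Σ m_l² = 28, so Σ(L_z)² = 28 ℏ².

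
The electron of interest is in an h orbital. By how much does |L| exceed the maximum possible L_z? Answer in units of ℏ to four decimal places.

|L| − L_z,max ≈ 0.4772ℏ

For an h orbital, l = 5.
|L| = √30 ℏ ≈ 5.4772ℏ, while L_z,max = lℏ = 5ℏ.
The difference is (√30 − 5)ℏ ≈ 0.4772ℏ.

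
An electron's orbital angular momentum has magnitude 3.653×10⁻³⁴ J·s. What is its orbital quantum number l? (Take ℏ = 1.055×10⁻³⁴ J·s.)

|L|/ℏ = (3.653×10⁻³⁴)/(1.055×10⁻³⁴) ≈ 3.463.
(|L|/ℏ)² = l(l+1) ≈ 11.99 ⇒ l = 3.

l = 3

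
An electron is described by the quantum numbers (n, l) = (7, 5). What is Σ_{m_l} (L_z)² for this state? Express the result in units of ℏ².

The allowed m_l values are -5, -4, -3, -2, -1, 0, 1, 2, 3, 4, 5.
Σ m_l² = 2·(1 + 4 + 9 + 16 + 25) = 110.

Σ(L_z)² = 110 ℏ²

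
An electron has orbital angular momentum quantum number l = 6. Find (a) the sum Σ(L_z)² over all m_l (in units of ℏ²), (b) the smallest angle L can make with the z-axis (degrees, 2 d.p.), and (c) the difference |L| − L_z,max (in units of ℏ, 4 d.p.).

Σ m_l² = 182, so Σ(L_z)² = 182 ℏ².
cos θ_min = 6/√42, so θ_min ≈ 22.21°.
|L| − L_z,max = (√42 − 6)ℏ ≈ 0.4807ℏ.

Σ(L_z)² = 182 ℏ²; θ_min ≈ 22.21°; |L|−L_z,max ≈ 0.4807ℏ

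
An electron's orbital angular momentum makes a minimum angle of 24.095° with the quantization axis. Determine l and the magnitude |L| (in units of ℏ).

cos θ_min = l/√(l(l+1)) = √(l/(l+1)), so l/(l+1) = cos²(24.095°) = 0.8333.
Thus l = 0.8333/(1 − 0.8333) ≈ 5.
Then |L| = ℏ√(5·6) = √30 ℏ.

l = 5, |L| = √30 ℏ ≈ 5.477ℏ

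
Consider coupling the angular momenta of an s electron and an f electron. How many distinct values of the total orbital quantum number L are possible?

The total orbital quantum number L ranges from |l₁ − l₂| to l₁ + l₂ in integer steps.
L ∈ {3}.
That is 1 value.

1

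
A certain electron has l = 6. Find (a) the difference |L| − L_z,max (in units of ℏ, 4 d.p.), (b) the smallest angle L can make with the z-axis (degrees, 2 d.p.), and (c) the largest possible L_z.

|L|−L_z,max ≈ 0.4807ℏ; θ_min ≈ 22.21°; L_z,max = 6ℏ

|L| − L_z,max = (√42 − 6)ℏ ≈ 0.4807ℏ.
cos θ_min = 6/√42, so θ_min ≈ 22.21°.
L_z,max = lℏ = 6ℏ.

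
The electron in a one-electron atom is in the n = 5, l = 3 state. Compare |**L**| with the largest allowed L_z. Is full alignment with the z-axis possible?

|L| = 2√3 ℏ ≈ 3.4641ℏ, while L_z,max = lℏ = 3ℏ.
Since |L| > L_z,max, the vector can never point exactly along z; the closest it comes is θ_min = arccos(3/√12) ≈ 30.0°.

No: L_z,max = 3ℏ < |L| = 2√3 ℏ ≈ 3.464ℏ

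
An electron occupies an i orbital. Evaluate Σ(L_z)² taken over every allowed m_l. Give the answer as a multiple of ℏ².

For an i orbital, l = 6.
m_l ∈ {-6, -5, -4, -3, -2, -1, 0, 1, 2, 3, 4, 5, 6}.
Σ m_l² = 2·(1 + 4 + 9 + 16 + 25 + 36) = 182.

Σ(L_z)² = 182 ℏ²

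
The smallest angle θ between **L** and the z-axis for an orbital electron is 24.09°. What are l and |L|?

l = 5, |L| = √30 ℏ ≈ 5.477ℏ

cos θ_min = l/√(l(l+1)) = √(l/(l+1)), so l/(l+1) = cos²(24.09°) = 0.8334.
l = cos²θ/sin²θ ≈ 5.
Then |L| = ℏ√(5·6) = √30 ℏ.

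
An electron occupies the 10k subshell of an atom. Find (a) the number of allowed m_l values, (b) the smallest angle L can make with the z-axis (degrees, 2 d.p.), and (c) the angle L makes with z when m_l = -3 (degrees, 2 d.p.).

15 values; θ_min ≈ 20.70°; θ(m_l=-3) ≈ 113.63°

The 10k subshell has l = 7.
There are 2l+1 = 15 values of m_l.
cos θ_min = 7/√56, so θ_min ≈ 20.70°.
For m_l = -3: cos θ = -3/√56, θ ≈ 113.63°.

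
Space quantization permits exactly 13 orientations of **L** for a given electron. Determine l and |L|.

2l + 1 = 13 ⇒ l = 6.
Then |L| = √(l(l+1)) ℏ = √42 ℏ.

l = 6, |L| = √42 ℏ ≈ 6.481ℏ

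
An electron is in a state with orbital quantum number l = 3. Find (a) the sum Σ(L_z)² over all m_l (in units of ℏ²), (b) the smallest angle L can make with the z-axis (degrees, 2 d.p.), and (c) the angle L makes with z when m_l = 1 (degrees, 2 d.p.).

Σ(L_z)² = 28 ℏ²; θ_min ≈ 30.00°; θ(m_l=1) ≈ 73.22°

Σ m_l² = 28, so Σ(L_z)² = 28 ℏ².
cos θ_min = 3/√12, so θ_min ≈ 30.00°.
For m_l = 1: cos θ = 1/√12, θ ≈ 73.22°.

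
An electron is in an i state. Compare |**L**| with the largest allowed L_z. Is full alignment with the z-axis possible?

An i state has l = 6.
|L| = √42 ℏ ≈ 6.4807ℏ, while L_z,max = lℏ = 6ℏ.
Since |L| > L_z,max, the vector can never point exactly along z; the closest it comes is θ_min = arccos(6/√42) ≈ 22.2°.

No: L_z,max = 6ℏ < |L| = √42 ℏ ≈ 6.481ℏ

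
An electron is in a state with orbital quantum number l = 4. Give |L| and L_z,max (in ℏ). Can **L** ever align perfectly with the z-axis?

|L| = 2√5 ℏ ≈ 4.4721ℏ, while L_z,max = lℏ = 4ℏ.
Since |L| > L_z,max, the vector can never point exactly along z; the closest it comes is θ_min = arccos(4/√20) ≈ 26.6°.

No: L_z,max = 4ℏ < |L| = 2√5 ℏ ≈ 4.472ℏ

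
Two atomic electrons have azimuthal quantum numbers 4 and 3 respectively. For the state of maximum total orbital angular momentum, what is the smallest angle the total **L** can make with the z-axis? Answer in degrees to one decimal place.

By the triangle rule, |l₁ − l₂| ≤ L ≤ l₁ + l₂.
Allowed values: L = 1, 2, 3, 4, 5, 6, 7.
The maximum is L = 7, with |L_tot| = ℏ√(7·8) = 2√14 ℏ.
The minimum angle with z is arccos(7/√56) ≈ 20.7°.

θ_min ≈ 20.7°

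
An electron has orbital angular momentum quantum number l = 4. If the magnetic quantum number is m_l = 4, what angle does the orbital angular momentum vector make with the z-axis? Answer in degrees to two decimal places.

|L| = √(l(l+1)) ℏ = 2√5 ℏ.
L_z = m_l ℏ = 4ℏ.
cos θ = L_z/|L| = 4/√20, so θ ≈ 26.57°.

θ ≈ 26.57°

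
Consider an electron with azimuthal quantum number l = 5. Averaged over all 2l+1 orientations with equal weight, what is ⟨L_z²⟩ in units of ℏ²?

⟨L_z²⟩ = 10 ℏ²

The allowed m_l values are -5, -4, -3, -2, -1, 0, 1, 2, 3, 4, 5.
⟨L_z²⟩ = ℏ²·l(l+1)/3 = 10ℏ².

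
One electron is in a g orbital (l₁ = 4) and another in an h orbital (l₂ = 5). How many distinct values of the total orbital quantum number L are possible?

Angular momentum addition gives L = |l₁ − l₂|, …, l₁ + l₂.
So L can be 1, 2, 3, 4, 5, 6, 7, 8, 9.
That is 9 values.

9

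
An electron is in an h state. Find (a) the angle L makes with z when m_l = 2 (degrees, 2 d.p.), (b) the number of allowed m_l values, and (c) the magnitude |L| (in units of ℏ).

An h state has l = 5.
For m_l = 2: cos θ = 2/√30, θ ≈ 68.58°.
There are 2l+1 = 11 values of m_l.
|L| = ℏ√(5·6) = √30 ℏ ≈ 5.477ℏ.

θ(m_l=2) ≈ 68.58°; 11 values; |L| = √30 ℏ ≈ 5.477ℏ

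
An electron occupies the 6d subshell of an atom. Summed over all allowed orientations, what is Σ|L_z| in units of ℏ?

Σ|L_z| = 6 ℏ

6d means n = 6, l = 2.
m_l runs from −2 to 2, i.e. {-2, -1, 0, 1, 2}.
Σ|m_l| = 2·2(2+1)/2 = 6.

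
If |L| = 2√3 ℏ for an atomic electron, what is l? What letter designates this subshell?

Since |L|² = l(l+1)ℏ², l(l+1) = 12.
l² + l − 12 = 0 ⇒ l = 3.

l = 3 (f orbital)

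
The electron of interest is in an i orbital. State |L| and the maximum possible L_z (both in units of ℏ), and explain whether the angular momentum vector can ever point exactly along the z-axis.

No: L_z,max = 6ℏ < |L| = √42 ℏ ≈ 6.481ℏ

An i state has l = 6.
|L| = √42 ℏ ≈ 6.4807ℏ, while L_z,max = lℏ = 6ℏ.
Since |L| > L_z,max, the vector can never point exactly along z; the closest it comes is θ_min = arccos(6/√42) ≈ 22.2°.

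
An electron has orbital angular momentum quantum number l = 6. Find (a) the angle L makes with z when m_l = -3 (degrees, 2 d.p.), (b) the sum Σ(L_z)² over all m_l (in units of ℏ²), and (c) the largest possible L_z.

θ(m_l=-3) ≈ 117.58°; Σ(L_z)² = 182 ℏ²; L_z,max = 6ℏ

For m_l = -3: cos θ = -3/√42, θ ≈ 117.58°.
Σ m_l² = 182, so Σ(L_z)² = 182 ℏ².
L_z,max = lℏ = 6ℏ.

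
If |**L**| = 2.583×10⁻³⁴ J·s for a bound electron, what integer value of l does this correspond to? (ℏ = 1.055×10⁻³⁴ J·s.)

In units of ℏ, |L| ≈ 2.448.
(|L|/ℏ)² = l(l+1) ≈ 5.99 ⇒ l = 2.

l = 2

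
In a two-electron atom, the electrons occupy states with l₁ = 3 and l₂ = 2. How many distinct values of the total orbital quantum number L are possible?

L runs from |3 − 2| = 1 to 3 + 2 = 5.
L ∈ {1, 2, 3, 4, 5}.
That is 5 values.

5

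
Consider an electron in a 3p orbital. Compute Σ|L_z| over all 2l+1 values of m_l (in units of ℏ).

Σ|L_z| = 2 ℏ

For 3p, l = 1.
m_l ∈ {-1, 0, 1}.
Σ|m_l| = 2·1(1+1)/2 = 2.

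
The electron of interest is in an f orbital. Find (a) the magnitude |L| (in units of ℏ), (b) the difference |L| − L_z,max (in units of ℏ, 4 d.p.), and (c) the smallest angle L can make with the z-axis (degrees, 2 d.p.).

F corresponds to l = 3.
|L| = ℏ√(3·4) = 2√3 ℏ ≈ 3.464ℏ.
|L| − L_z,max = (2√3 − 3)ℏ ≈ 0.4641ℏ.
cos θ_min = 3/√12, so θ_min ≈ 30.00°.

|L| = 2√3 ℏ ≈ 3.464ℏ; |L|−L_z,max ≈ 0.4641ℏ; θ_min ≈ 30.00°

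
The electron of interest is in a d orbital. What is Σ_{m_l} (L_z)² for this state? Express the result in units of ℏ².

Σ(L_z)² = 10 ℏ²

A d state has l = 2.
m_l runs from −2 to 2, i.e. {-2, -1, 0, 1, 2}.
Σ m_l² = l(l+1)(2l+1)/3 = 2·3·5/3 = 10.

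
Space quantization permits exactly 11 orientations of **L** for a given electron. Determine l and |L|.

2l + 1 = 11 ⇒ l = 5.
Then |L| = √(l(l+1)) ℏ = √30 ℏ.

l = 5, |L| = √30 ℏ ≈ 5.477ℏ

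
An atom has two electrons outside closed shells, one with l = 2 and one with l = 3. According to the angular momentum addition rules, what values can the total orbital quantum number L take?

L = 1, 2, 3, 4, 5

L runs from |2 − 3| = 1 to 2 + 3 = 5.
L ∈ {1, 2, 3, 4, 5}.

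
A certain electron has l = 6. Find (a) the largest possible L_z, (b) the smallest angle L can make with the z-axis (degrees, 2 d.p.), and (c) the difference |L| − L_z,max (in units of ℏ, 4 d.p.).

L_z,max = 6ℏ; θ_min ≈ 22.21°; |L|−L_z,max ≈ 0.4807ℏ

L_z,max = lℏ = 6ℏ.
cos θ_min = 6/√42, so θ_min ≈ 22.21°.
|L| − L_z,max = (√42 − 6)ℏ ≈ 0.4807ℏ.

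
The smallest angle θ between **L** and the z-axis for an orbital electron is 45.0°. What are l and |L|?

At minimum angle, m_l = l, so cos θ = l/√(l(l+1)); cos²θ = l/(l+1) = 0.5000.
Thus l = 0.5000/(1 − 0.5000) ≈ 1.
Then |L| = ℏ√(1·2) = √2 ℏ.

l = 1, |L| = √2 ℏ ≈ 1.414ℏ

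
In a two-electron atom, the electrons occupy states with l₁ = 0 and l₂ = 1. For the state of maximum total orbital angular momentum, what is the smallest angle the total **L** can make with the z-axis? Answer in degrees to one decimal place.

θ_min ≈ 45.0°

Angular momentum addition gives L = |l₁ − l₂|, …, l₁ + l₂.
L ∈ {1}.
The maximum is L = 1, with |L_tot| = ℏ√(1·2) = √2 ℏ.
The minimum angle with z is arccos(1/√2) ≈ 45.0°.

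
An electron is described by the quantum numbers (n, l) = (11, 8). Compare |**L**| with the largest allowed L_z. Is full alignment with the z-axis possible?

No: L_z,max = 8ℏ < |L| = 6√2 ℏ ≈ 8.485ℏ

|L| = 6√2 ℏ ≈ 8.4853ℏ, while L_z,max = lℏ = 8ℏ.
Since |L| > L_z,max, the vector can never point exactly along z; the closest it comes is θ_min = arccos(8/√72) ≈ 19.5°.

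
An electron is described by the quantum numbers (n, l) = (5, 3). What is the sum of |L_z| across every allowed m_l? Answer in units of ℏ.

Σ|L_z| = 12 ℏ

m_l ∈ {-3, -2, -1, 0, 1, 2, 3}.
Σ|m_l| = l(l+1) = 12.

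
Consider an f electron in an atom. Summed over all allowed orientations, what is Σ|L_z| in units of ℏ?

F corresponds to l = 3.
The allowed m_l values are -3, -2, -1, 0, 1, 2, 3.
Σ|m_l| = 2·3(3+1)/2 = 12.

Σ|L_z| = 12 ℏ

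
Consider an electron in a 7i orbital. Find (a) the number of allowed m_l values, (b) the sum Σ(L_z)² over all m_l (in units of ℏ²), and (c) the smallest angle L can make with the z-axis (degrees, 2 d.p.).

7i means n = 7, l = 6.
There are 2l+1 = 13 values of m_l.
Σ m_l² = 182, so Σ(L_z)² = 182 ℏ².
cos θ_min = 6/√42, so θ_min ≈ 22.21°.

13 values; Σ(L_z)² = 182 ℏ²; θ_min ≈ 22.21°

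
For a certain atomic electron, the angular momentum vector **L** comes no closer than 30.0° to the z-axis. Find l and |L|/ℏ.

l = 3, |L| = 2√3 ℏ ≈ 3.464ℏ

cos²θ_min = l/(l+1) = 0.7500.
l = cos²θ/sin²θ ≈ 3.
Then |L| = ℏ√(3·4) = 2√3 ℏ.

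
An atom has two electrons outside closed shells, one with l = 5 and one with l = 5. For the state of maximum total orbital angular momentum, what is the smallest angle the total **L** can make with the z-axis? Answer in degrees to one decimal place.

L runs from |5 − 5| = 0 to 5 + 5 = 10.
L ∈ {0, 1, 2, 3, 4, 5, 6, 7, 8, 9, 10}.
The maximum is L = 10, with |L_tot| = ℏ√(10·11) = √110 ℏ.
The minimum angle with z is arccos(10/√110) ≈ 17.5°.

θ_min ≈ 17.5°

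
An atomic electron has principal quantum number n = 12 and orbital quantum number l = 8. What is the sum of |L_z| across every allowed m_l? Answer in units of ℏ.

Σ|L_z| = 72 ℏ

m_l ∈ {-8, -7, -6, -5, -4, -3, -2, -1, 0, 1, 2, 3, 4, 5, 6, 7, 8}.
Σ|m_l| = 2·8(8+1)/2 = 72.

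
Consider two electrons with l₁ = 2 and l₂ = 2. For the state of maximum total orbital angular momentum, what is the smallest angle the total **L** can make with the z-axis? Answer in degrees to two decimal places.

The total orbital quantum number L ranges from |l₁ − l₂| to l₁ + l₂ in integer steps.
So L can be 0, 1, 2, 3, 4.
The maximum is L = 4, with |L_tot| = ℏ√(4·5) = 2√5 ℏ.
The minimum angle with z is arccos(4/√20) ≈ 26.57°.

θ_min ≈ 26.57°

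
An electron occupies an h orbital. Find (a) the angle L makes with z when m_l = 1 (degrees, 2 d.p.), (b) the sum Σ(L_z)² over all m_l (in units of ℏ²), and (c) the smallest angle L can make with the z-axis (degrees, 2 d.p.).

For an h orbital, l = 5.
For m_l = 1: cos θ = 1/√30, θ ≈ 79.48°.
Σ m_l² = 110, so Σ(L_z)² = 110 ℏ².
cos θ_min = 5/√30, so θ_min ≈ 24.09°.

θ(m_l=1) ≈ 79.48°; Σ(L_z)² = 110 ℏ²; θ_min ≈ 24.09°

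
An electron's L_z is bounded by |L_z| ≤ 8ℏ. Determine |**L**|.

|L| = 6√2 ℏ ≈ 8.485ℏ

The maximum L_z equals lℏ, giving l = 8.
|L| = √(l(l+1)) ℏ = 6√2 ℏ.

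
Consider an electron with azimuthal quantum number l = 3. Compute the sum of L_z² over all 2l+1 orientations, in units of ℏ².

Σ(L_z)² = 28 ℏ²

The allowed m_l values are -3, -2, -1, 0, 1, 2, 3.
Summing m² from −3 to 3: Σ m_l² = 28.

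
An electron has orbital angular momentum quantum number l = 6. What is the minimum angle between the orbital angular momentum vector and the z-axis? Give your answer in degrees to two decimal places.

θ_min ≈ 22.21°

|L| = √(l(l+1)) ℏ = √42 ℏ.
The smallest angle corresponds to the largest L_z, i.e. m_l = l = 6, giving L_z = 6ℏ.
cos θ_min = 6/√42, so θ_min ≈ 22.21°.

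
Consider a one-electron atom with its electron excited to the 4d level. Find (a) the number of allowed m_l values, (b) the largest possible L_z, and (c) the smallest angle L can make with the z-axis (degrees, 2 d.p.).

5 values; L_z,max = 2ℏ; θ_min ≈ 35.26°

The 4d level has l = 2.
There are 2l+1 = 5 values of m_l.
L_z,max = lℏ = 2ℏ.
cos θ_min = 2/√6, so θ_min ≈ 35.26°.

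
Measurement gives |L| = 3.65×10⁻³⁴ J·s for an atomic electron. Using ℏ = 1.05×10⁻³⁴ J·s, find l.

|L|/ℏ = (3.65×10⁻³⁴)/(1.05×10⁻³⁴) ≈ 3.476.
(|L|/ℏ)² = l(l+1) ≈ 12.08 ⇒ l = 3.

l = 3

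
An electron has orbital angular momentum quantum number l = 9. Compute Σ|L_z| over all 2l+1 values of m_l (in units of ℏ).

Σ|L_z| = 90 ℏ

m_l ∈ {-9, -8, -7, -6, -5, -4, -3, -2, -1, 0, 1, 2, 3, 4, 5, 6, 7, 8, 9}.
Σ|m_l| = 2·9(9+1)/2 = 90.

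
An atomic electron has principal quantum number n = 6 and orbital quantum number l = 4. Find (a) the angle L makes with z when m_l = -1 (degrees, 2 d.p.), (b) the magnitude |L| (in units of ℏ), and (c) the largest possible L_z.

θ(m_l=-1) ≈ 102.92°; |L| = 2√5 ℏ ≈ 4.472ℏ; L_z,max = 4ℏ

For m_l = -1: cos θ = -1/√20, θ ≈ 102.92°.
|L| = ℏ√(4·5) = 2√5 ℏ ≈ 4.472ℏ.
L_z,max = lℏ = 4ℏ.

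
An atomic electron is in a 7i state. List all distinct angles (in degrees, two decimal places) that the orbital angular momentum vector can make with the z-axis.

7i means n = 7, l = 6.
|L| = ℏ√(l(l+1)) = √42 ℏ.
cos θ = m_l/√42 for each m_l ∈ {-6, -5, -4, -3, -2, -1, 0, 1, 2, 3, 4, 5, 6}.

θ ∈ {22.21°, 39.51°, 51.89°, 62.42°, 72.02°, 81.12°, 90.00°, 98.88°, 107.98°, 117.58°, 128.11°, 140.49°, 157.79°}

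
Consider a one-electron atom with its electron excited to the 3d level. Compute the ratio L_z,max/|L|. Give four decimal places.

L_z,max/|L| = 0.8165

The 3d level has l = 2.
|L| = √6 ℏ ≈ 2.4495ℏ, while L_z,max = lℏ = 2ℏ.
L_z,max/|L| = 2/√6 = 0.8165.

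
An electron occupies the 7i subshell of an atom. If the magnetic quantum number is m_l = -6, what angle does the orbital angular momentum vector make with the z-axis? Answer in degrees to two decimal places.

θ ≈ 157.79°

7i means n = 7, l = 6.
|L| = ℏ√(l(l+1)) = √42 ℏ.
L_z = m_l ℏ = −6ℏ.
cos θ = L_z/|L| = -6/√42, so θ ≈ 157.79°.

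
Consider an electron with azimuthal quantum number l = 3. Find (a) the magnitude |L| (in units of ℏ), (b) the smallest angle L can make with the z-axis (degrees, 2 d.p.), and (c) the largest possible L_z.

|L| = ℏ√(3·4) = 2√3 ℏ ≈ 3.464ℏ.
cos θ_min = 3/√12, so θ_min ≈ 30.00°.
L_z,max = lℏ = 3ℏ.

|L| = 2√3 ℏ ≈ 3.464ℏ; θ_min ≈ 30.00°; L_z,max = 3ℏ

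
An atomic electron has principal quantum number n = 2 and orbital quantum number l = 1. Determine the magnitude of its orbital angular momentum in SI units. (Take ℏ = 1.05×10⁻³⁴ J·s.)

|L| = ℏ√(l(l+1)) = ℏ√(1·2) = √2 ℏ
Numerically, |L| = 1.414 × (1.05×10⁻³⁴ J·s) = 1.48×10⁻³⁴ J·s.

|L| = 1.48×10⁻³⁴ J·s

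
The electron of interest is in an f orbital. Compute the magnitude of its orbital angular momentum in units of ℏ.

An f state has l = 3.
|L| = ℏ√(l(l+1)) = ℏ√(3·4) = 2√3 ℏ

|L| = 2√3 ℏ ≈ 3.464ℏ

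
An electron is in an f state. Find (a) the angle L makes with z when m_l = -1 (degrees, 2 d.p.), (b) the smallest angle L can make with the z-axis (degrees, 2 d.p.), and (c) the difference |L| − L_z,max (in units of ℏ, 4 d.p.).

θ(m_l=-1) ≈ 106.78°; θ_min ≈ 30.00°; |L|−L_z,max ≈ 0.4641ℏ

For an f orbital, l = 3.
For m_l = -1: cos θ = -1/√12, θ ≈ 106.78°.
cos θ_min = 3/√12, so θ_min ≈ 30.00°.
|L| − L_z,max = (2√3 − 3)ℏ ≈ 0.4641ℏ.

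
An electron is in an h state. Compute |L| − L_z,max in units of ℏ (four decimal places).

|L| − L_z,max ≈ 0.4772ℏ

For an h orbital, l = 5.
|L| = √30 ℏ ≈ 5.4772ℏ, while L_z,max = lℏ = 5ℏ.
The difference is (√30 − 5)ℏ ≈ 0.4772ℏ.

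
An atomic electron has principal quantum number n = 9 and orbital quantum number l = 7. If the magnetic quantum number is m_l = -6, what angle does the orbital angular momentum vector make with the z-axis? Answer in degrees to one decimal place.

θ ≈ 143.3°

|L|² = l(l+1)ℏ² = 56ℏ², so |L| = 2√14 ℏ.
L_z = m_l ℏ = −6ℏ.
cos θ = L_z/|L| = -6/√56, so θ ≈ 143.3°.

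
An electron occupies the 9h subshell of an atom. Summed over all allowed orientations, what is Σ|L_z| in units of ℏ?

Σ|L_z| = 30 ℏ

The 9h subshell has l = 5.
m_l runs from −5 to 5, i.e. {-5, -4, -3, -2, -1, 0, 1, 2, 3, 4, 5}.
Σ|m_l| = l(l+1) = 30.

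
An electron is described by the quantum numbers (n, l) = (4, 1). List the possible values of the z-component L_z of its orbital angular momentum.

L_z = m_l ℏ with m_l ranging from −l to +l in integer steps.
For l = 1: m_l ∈ {-1, 0, 1}.

L_z ∈ {−ℏ, 0, ℏ}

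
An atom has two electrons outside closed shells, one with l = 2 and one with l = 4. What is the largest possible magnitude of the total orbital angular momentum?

Angular momentum addition gives L = |l₁ − l₂|, …, l₁ + l₂.
So L can be 2, 3, 4, 5, 6.
The largest magnitude corresponds to L = 6: |L_tot| = ℏ√(6·7) = √42 ℏ.

|L_tot|_max = √42 ℏ ≈ 6.481ℏ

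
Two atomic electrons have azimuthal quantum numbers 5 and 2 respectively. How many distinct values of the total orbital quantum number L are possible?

5

Angular momentum addition gives L = |l₁ − l₂|, …, l₁ + l₂.
L ∈ {3, 4, 5, 6, 7}.
That is 5 values.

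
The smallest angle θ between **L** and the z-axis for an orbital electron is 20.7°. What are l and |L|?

l = 7, |L| = 2√14 ℏ ≈ 7.483ℏ

cos²θ_min = l/(l+1) = 0.8751.
Thus l = 0.8751/(1 − 0.8751) ≈ 7.
Then |L| = ℏ√(7·8) = 2√14 ℏ.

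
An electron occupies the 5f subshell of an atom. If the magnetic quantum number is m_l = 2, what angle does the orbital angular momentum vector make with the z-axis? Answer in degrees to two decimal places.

θ ≈ 54.74°

5f means n = 5, l = 3.
|L| = √(l(l+1)) ℏ = 2√3 ℏ.
L_z = m_l ℏ = 2ℏ.
cos θ = L_z/|L| = 2/√12, so θ ≈ 54.74°.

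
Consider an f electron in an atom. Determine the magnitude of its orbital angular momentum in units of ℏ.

|L| = 2√3 ℏ ≈ 3.464ℏ

An f state has l = 3.
|L| = ℏ√(l(l+1)) = ℏ√(3·4) = 2√3 ℏ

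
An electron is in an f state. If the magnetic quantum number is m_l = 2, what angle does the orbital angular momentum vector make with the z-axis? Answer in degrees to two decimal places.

For an f orbital, l = 3.
|L| = ℏ√(l(l+1)) = 2√3 ℏ.
L_z = m_l ℏ = 2ℏ.
cos θ = L_z/|L| = 2/√12, so θ ≈ 54.74°.

θ ≈ 54.74°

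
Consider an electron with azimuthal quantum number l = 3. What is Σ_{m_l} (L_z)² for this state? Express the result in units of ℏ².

m_l runs from −3 to 3, i.e. {-3, -2, -1, 0, 1, 2, 3}.
Summing m² from −3 to 3: Σ m_l² = 28.

Σ(L_z)² = 28 ℏ²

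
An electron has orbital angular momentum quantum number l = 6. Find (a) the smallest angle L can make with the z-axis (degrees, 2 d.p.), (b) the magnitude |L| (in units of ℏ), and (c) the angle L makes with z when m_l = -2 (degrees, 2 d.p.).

θ_min ≈ 22.21°; |L| = √42 ℏ ≈ 6.481ℏ; θ(m_l=-2) ≈ 107.98°

cos θ_min = 6/√42, so θ_min ≈ 22.21°.
|L| = ℏ√(6·7) = √42 ℏ ≈ 6.481ℏ.
For m_l = -2: cos θ = -2/√42, θ ≈ 107.98°.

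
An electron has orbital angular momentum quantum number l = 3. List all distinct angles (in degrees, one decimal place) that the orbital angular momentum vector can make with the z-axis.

θ ∈ {30.0°, 54.7°, 73.2°, 90.0°, 106.8°, 125.3°, 150.0°}

|L|² = l(l+1)ℏ² = 12ℏ², so |L| = 2√3 ℏ.
cos θ = m_l/√12 for each m_l ∈ {-3, -2, -1, 0, 1, 2, 3}.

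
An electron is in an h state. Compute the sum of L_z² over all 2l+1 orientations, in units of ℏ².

The letter h corresponds to l = 5.
m_l runs from −5 to 5, i.e. {-5, -4, -3, -2, -1, 0, 1, 2, 3, 4, 5}.
Σ m_l² = 2·(1 + 4 + 9 + 16 + 25) = 110.

Σ(L_z)² = 110 ℏ²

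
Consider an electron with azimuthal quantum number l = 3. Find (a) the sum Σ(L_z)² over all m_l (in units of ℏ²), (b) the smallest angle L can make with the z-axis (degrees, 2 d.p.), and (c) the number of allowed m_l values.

Σ(L_z)² = 28 ℏ²; θ_min ≈ 30.00°; 7 values

Σ m_l² = 28, so Σ(L_z)² = 28 ℏ².
cos θ_min = 3/√12, so θ_min ≈ 30.00°.
There are 2l+1 = 7 values of m_l.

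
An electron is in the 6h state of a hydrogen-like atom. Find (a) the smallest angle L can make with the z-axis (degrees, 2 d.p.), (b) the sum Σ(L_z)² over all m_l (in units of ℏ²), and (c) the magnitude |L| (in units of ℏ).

θ_min ≈ 24.09°; Σ(L_z)² = 110 ℏ²; |L| = √30 ℏ ≈ 5.477ℏ

6h means n = 6, l = 5.
cos θ_min = 5/√30, so θ_min ≈ 24.09°.
Σ m_l² = 110, so Σ(L_z)² = 110 ℏ².
|L| = ℏ√(5·6) = √30 ℏ ≈ 5.477ℏ.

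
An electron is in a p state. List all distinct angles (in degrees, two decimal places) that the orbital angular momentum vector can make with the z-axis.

The letter p corresponds to l = 1.
|L|² = l(l+1)ℏ² = 2ℏ², so |L| = √2 ℏ.
cos θ = m_l/√2 for each m_l ∈ {-1, 0, 1}.

θ ∈ {45.00°, 90.00°, 135.00°}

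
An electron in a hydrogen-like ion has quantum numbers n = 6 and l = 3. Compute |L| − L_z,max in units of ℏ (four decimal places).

|L| = 2√3 ℏ ≈ 3.4641ℏ, while L_z,max = lℏ = 3ℏ.
The difference is (2√3 − 3)ℏ ≈ 0.4641ℏ.

|L| − L_z,max ≈ 0.4641ℏ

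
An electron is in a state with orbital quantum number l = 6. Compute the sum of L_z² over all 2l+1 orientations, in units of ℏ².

Σ(L_z)² = 182 ℏ²

The allowed m_l values are -6, -5, -4, -3, -2, -1, 0, 1, 2, 3, 4, 5, 6.
Σ m_l² = l(l+1)(2l+1)/3 = 6·7·13/3 = 182.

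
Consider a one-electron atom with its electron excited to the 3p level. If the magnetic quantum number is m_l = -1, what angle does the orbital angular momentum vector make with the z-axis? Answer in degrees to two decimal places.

θ ≈ 135.00°

The 3p level has l = 1.
|L|² = l(l+1)ℏ² = 2ℏ², so |L| = √2 ℏ.
L_z = m_l ℏ = −1ℏ.
cos θ = L_z/|L| = -1/√2, so θ ≈ 135.00°.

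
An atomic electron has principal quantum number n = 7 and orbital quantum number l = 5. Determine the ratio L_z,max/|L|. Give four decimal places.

|L| = √30 ℏ ≈ 5.4772ℏ, while L_z,max = lℏ = 5ℏ.
L_z,max/|L| = 5/√30 = 0.9129.

L_z,max/|L| = 0.9129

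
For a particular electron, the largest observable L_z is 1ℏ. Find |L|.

|L| = √2 ℏ ≈ 1.414ℏ

The maximum L_z equals lℏ, giving l = 1.
|L| = ℏ√(l(l+1)) = √2 ℏ.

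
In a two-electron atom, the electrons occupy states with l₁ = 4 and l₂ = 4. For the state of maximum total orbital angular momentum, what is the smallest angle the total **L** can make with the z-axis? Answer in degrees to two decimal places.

θ_min ≈ 19.47°

Angular momentum addition gives L = |l₁ − l₂|, …, l₁ + l₂.
L ∈ {0, 1, 2, 3, 4, 5, 6, 7, 8}.
The maximum is L = 8, with |L_tot| = ℏ√(8·9) = 6√2 ℏ.
The minimum angle with z is arccos(8/√72) ≈ 19.47°.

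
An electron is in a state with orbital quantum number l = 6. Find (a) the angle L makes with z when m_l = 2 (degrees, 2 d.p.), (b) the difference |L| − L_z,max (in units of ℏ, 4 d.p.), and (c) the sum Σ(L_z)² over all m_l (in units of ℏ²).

For m_l = 2: cos θ = 2/√42, θ ≈ 72.02°.
|L| − L_z,max = (√42 − 6)ℏ ≈ 0.4807ℏ.
Σ m_l² = 182, so Σ(L_z)² = 182 ℏ².

θ(m_l=2) ≈ 72.02°; |L|−L_z,max ≈ 0.4807ℏ; Σ(L_z)² = 182 ℏ²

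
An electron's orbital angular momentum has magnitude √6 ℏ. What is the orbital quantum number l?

l = 2

(|L|/ℏ)² = l(l+1) = 6.
The positive root is l = 2.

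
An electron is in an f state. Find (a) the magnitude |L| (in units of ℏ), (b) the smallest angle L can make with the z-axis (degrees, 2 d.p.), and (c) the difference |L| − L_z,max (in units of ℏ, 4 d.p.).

|L| = 2√3 ℏ ≈ 3.464ℏ; θ_min ≈ 30.00°; |L|−L_z,max ≈ 0.4641ℏ

The letter f corresponds to l = 3.
|L| = ℏ√(3·4) = 2√3 ℏ ≈ 3.464ℏ.
cos θ_min = 3/√12, so θ_min ≈ 30.00°.
|L| − L_z,max = (2√3 − 3)ℏ ≈ 0.4641ℏ.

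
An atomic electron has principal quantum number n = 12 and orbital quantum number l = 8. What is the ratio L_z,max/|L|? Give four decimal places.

L_z,max/|L| = 0.9428

|L| = 6√2 ℏ ≈ 8.4853ℏ, while L_z,max = lℏ = 8ℏ.
L_z,max/|L| = 8/√72 = 0.9428.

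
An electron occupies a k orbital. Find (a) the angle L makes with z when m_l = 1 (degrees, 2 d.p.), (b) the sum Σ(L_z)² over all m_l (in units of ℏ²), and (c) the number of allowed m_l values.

For a k orbital, l = 7.
For m_l = 1: cos θ = 1/√56, θ ≈ 82.32°.
Σ m_l² = 280, so Σ(L_z)² = 280 ℏ².
There are 2l+1 = 15 values of m_l.

θ(m_l=1) ≈ 82.32°; Σ(L_z)² = 280 ℏ²; 15 values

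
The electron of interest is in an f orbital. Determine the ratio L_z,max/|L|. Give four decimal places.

For an f orbital, l = 3.
|L| = 2√3 ℏ ≈ 3.4641ℏ, while L_z,max = lℏ = 3ℏ.
L_z,max/|L| = 3/√12 = 0.8660.

L_z,max/|L| = 0.8660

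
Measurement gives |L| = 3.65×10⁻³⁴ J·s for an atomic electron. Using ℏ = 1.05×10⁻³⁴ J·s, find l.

l = 3

In units of ℏ, |L| ≈ 3.476.
l(l+1) ≈ 3.476² ≈ 12.08, so l = 3.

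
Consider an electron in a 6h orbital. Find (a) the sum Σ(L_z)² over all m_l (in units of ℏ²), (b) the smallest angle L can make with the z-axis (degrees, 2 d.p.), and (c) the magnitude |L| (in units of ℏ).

The 6h subshell has l = 5.
Σ m_l² = 110, so Σ(L_z)² = 110 ℏ².
cos θ_min = 5/√30, so θ_min ≈ 24.09°.
|L| = ℏ√(5·6) = √30 ℏ ≈ 5.477ℏ.

Σ(L_z)² = 110 ℏ²; θ_min ≈ 24.09°; |L| = √30 ℏ ≈ 5.477ℏ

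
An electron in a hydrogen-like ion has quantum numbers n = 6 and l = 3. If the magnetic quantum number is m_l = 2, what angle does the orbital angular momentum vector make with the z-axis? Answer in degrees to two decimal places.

θ ≈ 54.74°

|L| = ℏ√(l(l+1)) = 2√3 ℏ.
L_z = m_l ℏ = 2ℏ.
cos θ = L_z/|L| = 2/√12, so θ ≈ 54.74°.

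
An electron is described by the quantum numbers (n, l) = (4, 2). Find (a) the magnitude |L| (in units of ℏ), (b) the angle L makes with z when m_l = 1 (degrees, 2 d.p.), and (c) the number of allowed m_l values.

|L| = ℏ√(2·3) = √6 ℏ ≈ 2.449ℏ.
For m_l = 1: cos θ = 1/√6, θ ≈ 65.91°.
There are 2l+1 = 5 values of m_l.

|L| = √6 ℏ ≈ 2.449ℏ; θ(m_l=1) ≈ 65.91°; 5 values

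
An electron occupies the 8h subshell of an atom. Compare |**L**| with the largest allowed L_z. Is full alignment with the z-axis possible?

No: L_z,max = 5ℏ < |L| = √30 ℏ ≈ 5.477ℏ

8h means n = 8, l = 5.
|L| = √30 ℏ ≈ 5.4772ℏ, while L_z,max = lℏ = 5ℏ.
Since |L| > L_z,max, the vector can never point exactly along z; the closest it comes is θ_min = arccos(5/√30) ≈ 24.1°.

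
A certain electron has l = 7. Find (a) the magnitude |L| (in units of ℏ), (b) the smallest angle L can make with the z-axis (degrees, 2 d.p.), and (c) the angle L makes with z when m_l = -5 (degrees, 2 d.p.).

|L| = 2√14 ℏ ≈ 7.483ℏ; θ_min ≈ 20.70°; θ(m_l=-5) ≈ 131.92°

|L| = ℏ√(7·8) = 2√14 ℏ ≈ 7.483ℏ.
cos θ_min = 7/√56, so θ_min ≈ 20.70°.
For m_l = -5: cos θ = -5/√56, θ ≈ 131.92°.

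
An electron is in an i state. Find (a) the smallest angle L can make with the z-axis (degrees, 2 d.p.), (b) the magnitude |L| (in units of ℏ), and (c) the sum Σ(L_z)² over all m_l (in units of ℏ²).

An i state has l = 6.
cos θ_min = 6/√42, so θ_min ≈ 22.21°.
|L| = ℏ√(6·7) = √42 ℏ ≈ 6.481ℏ.
Σ m_l² = 182, so Σ(L_z)² = 182 ℏ².

θ_min ≈ 22.21°; |L| = √42 ℏ ≈ 6.481ℏ; Σ(L_z)² = 182 ℏ²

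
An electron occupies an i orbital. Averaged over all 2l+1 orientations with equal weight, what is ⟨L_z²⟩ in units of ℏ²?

The letter i corresponds to l = 6.
m_l runs from −6 to 6, i.e. {-6, -5, -4, -3, -2, -1, 0, 1, 2, 3, 4, 5, 6}.
Average of L_z² over 13 states: 182/13 ℏ² = 14 ℏ².

⟨L_z²⟩ = 14 ℏ²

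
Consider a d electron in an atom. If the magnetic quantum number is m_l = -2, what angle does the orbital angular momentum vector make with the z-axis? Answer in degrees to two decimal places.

θ ≈ 144.74°

The letter d corresponds to l = 2.
|L|² = l(l+1)ℏ² = 6ℏ², so |L| = √6 ℏ.
L_z = m_l ℏ = −2ℏ.
cos θ = L_z/|L| = -2/√6, so θ ≈ 144.74°.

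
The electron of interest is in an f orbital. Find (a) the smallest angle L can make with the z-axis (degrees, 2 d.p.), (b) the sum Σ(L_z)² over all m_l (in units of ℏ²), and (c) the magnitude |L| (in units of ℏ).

θ_min ≈ 30.00°; Σ(L_z)² = 28 ℏ²; |L| = 2√3 ℏ ≈ 3.464ℏ

For an f orbital, l = 3.
cos θ_min = 3/√12, so θ_min ≈ 30.00°.
Σ m_l² = 28, so Σ(L_z)² = 28 ℏ².
|L| = ℏ√(3·4) = 2√3 ℏ ≈ 3.464ℏ.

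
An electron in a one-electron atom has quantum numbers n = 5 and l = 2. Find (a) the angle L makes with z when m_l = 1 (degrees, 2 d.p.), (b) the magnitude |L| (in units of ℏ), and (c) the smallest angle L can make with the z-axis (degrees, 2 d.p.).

θ(m_l=1) ≈ 65.91°; |L| = √6 ℏ ≈ 2.449ℏ; θ_min ≈ 35.26°

For m_l = 1: cos θ = 1/√6, θ ≈ 65.91°.
|L| = ℏ√(2·3) = √6 ℏ ≈ 2.449ℏ.
cos θ_min = 2/√6, so θ_min ≈ 35.26°.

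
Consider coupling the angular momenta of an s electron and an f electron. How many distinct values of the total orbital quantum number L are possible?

1

The total orbital quantum number L ranges from |l₁ − l₂| to l₁ + l₂ in integer steps.
Allowed values: L = 3.
That is 1 value.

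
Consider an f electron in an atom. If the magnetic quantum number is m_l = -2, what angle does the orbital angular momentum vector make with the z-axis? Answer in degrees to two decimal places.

θ ≈ 125.26°

An f state has l = 3.
|L| = ℏ√(l(l+1)) = 2√3 ℏ.
L_z = m_l ℏ = −2ℏ.
cos θ = L_z/|L| = -2/√12, so θ ≈ 125.26°.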